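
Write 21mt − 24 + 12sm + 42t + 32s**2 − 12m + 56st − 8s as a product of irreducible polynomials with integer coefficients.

Group: 8s(4s + 7t − 4) + (3m + 6)(4s + 7t − 4); both groups contain (4s + 7t − 4).

(8s + 3m + 6)(4s + 7t − 4)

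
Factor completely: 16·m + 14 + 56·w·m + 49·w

Group as (56·w·m + 49·w) + (16·m + 14) = 7·w·(8·m + 7) + 2·(8·m + 7).
Both groups share the factor (8·m + 7).

(7·w + 2)·(8·m + 7)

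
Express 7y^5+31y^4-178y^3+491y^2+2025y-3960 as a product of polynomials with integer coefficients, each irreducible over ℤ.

(7y-11)(y+3)(y+8)(y^2-5y+15)

Among the possible rational roots, y = -8 is a root, giving the factor (y+8) and quotient 7y^4-25y^3+22y^2+315y-495.
Next, y = -3 is a root, giving the factor (y+3) and quotient 7y^3-46y^2+160y-165.
Then y = 11/7 is a root, giving the factor (7y-11) and quotient y^2-5y+15.
The quadratic y^2-5y+15 has discriminant -35 < 0 and is irreducible over ℤ.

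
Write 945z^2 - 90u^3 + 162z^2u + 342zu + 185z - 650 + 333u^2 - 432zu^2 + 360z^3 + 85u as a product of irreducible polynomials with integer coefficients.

Group: 3z(120z^2 + 174zu + 115z + 30u^2 - 61u - 130) + (-3u + 5)(120z^2 + 174zu + 115z + 30u^2 - 61u - 130); both groups contain (120z^2 + 174zu + 115z + 30u^2 - 61u - 130), so (3z - 3u + 5) is a factor with cofactor 120z^2 + 174zu + 115z + 30u^2 - 61u - 130.
The cofactor groups again: 120z^2 + 174zu + 115z + 30u^2 - 61u - 130 = 15z(8z + 10u + 13) + (3u - 10)(8z + 10u + 13); both groups contain (8z + 10u + 13), giving (15z + 3u - 10)(8z + 10u + 13).

(3z - 3u + 5)(8z + 10u + 13)(15z + 3u - 10)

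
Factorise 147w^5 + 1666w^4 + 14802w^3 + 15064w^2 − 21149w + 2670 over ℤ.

Trying the rational-root candidates, w = −15/7 is a root, so (7w + 15) is a factor; dividing leaves 21w^4 + 193w^3 + 1701w^2 − 1493w + 178.
Continuing, w = 2/3 is a root, so (3w − 2) is a factor; dividing leaves 7w^3 + 69w^2 + 613w − 89.
Continuing, w = 1/7 is a root, so (7w − 1) is a factor; dividing leaves w^2 + 10w + 89.
The quadratic w^2 + 10w + 89 has discriminant −256 < 0 and is irreducible over ℤ.

(3w − 2)(7w + 15)(7w − 1)(w^2 + 10w + 89)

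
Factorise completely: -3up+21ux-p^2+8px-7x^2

-(3u+p-x)(p-7x)

Group: -3u(p-7x) + (-p+x)(p-7x); both groups contain (p-7x).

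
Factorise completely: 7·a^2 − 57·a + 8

Need a pair with product 7·8 = 56 and sum −57: that's −1 and −56.
Split the middle term: 7·a^2 − a − 56·a + 8 = a·(7·a − 1) − 8·(7·a − 1).

(7·a − 1)·(a − 8)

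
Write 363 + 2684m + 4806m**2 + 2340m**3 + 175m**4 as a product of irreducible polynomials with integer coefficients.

Among the possible rational roots, m = −11 is a root, so (m + 11) is a factor; dividing leaves 175m**3 + 415m**2 + 241m + 33.
Continuing, m = −3/5 is a root, so (5m + 3) divides it; the quotient is 35m**2 + 62m + 11.
The remaining quadratic factors as (7m + 11)(5m + 1).

(5m + 1)(5m + 3)(7m + 11)(m + 11)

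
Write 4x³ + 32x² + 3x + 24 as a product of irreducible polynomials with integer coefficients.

(x + 8)(4x² + 3)

Group as (4x³ + 3x) + (32x² + 24) = x(4x² + 3) + 8(4x² + 3).
Both groups share the factor (4x² + 3).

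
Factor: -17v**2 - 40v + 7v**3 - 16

Testing divisors of the constant over divisors of the leading coefficient, v = 4 is a root, so (v - 4) is a factor; dividing leaves 7v**2 + 11v + 4.
The remaining quadratic factors as (v + 1)(7v + 4).

(7v + 4)(v + 1)(v - 4)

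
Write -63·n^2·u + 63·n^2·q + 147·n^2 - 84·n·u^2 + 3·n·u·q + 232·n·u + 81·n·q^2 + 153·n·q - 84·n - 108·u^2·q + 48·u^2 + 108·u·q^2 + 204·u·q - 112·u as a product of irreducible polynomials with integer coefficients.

-(3·u - 3·q - 7)·(3·n + 4·u)·(7·n + 9·q - 4)

Group: 3·u·(-21·n^2 - 28·n·u - 27·n·q + 12·n - 36·u·q + 16·u) + (-3·q - 7)·(-21·n^2 - 28·n·u - 27·n·q + 12·n - 36·u·q + 16·u); both groups contain (-21·n^2 - 28·n·u - 27·n·q + 12·n - 36·u·q + 16·u), so (3·u - 3·q - 7) is a factor with cofactor -21·n^2 - 28·n·u - 27·n·q + 12·n - 36·u·q + 16·u.
The cofactor groups again: -21·n^2 - 28·n·u - 27·n·q + 12·n - 36·u·q + 16·u = -3·n·(7·n + 9·q - 4) - 4·u·(7·n + 9·q - 4); both groups contain (7·n + 9·q - 4), giving -(3·n + 4·u)·(7·n + 9·q - 4).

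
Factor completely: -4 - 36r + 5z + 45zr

(5z - 4)(9r + 1)

Group as (45zr + 5z) + (-36r - 4) = 5z(9r + 1) - 4(9r + 1).
Both groups share the factor (9r + 1).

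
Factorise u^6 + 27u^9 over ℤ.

Pull out the common factor u^6, leaving 27u^3 + 1.
Recognize a sum of cubes with the parts 1 and 3u.

u^6(3u + 1)(9u^2 - 3u + 1)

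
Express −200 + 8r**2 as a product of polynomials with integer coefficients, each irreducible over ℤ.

Every term has a factor of 8. Then r**2 − 25 = (r)² − (5)².

8(r + 5)(r − 5)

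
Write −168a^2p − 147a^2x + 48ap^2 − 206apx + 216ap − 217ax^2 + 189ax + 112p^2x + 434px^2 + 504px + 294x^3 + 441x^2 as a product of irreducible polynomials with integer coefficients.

Group: 8p(−21a^2 + 6ap − 31ax + 27a + 14px + 42x^2 + 63x) + 7x(−21a^2 + 6ap − 31ax + 27a + 14px + 42x^2 + 63x); both groups contain (−21a^2 + 6ap − 31ax + 27a + 14px + 42x^2 + 63x), so (8p + 7x) is a factor with cofactor −21a^2 + 6ap − 31ax + 27a + 14px + 42x^2 + 63x.
The cofactor groups again: −21a^2 + 6ap − 31ax + 27a + 14px + 42x^2 + 63x = −7a(3a + 7x) + (2p + 6x + 9)(3a + 7x); both groups contain (3a + 7x), giving −(7a − 2p − 6x − 9)(3a + 7x).

−(3a + 7x)(7a − 2p − 6x − 9)(8p + 7x)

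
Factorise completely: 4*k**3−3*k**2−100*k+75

By the rational root theorem, k = 5 is a root, giving the factor (k−5) and quotient 4*k**2+17*k−15.
The remaining quadratic factors as (k+5)(4*k−3).

(4*k−3)*(k+5)*(k−5)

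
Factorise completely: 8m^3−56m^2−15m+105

Group as (8m^3−15m) + (−56m^2+105) = m(8m^2−15) − 7(8m^2−15).
Both groups share the factor (8m^2−15).

(m−7)(8m^2−15)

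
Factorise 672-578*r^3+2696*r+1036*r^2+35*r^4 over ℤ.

Testing divisors of the constant over divisors of the leading coefficient, r = -6/5 is a root, giving the factor (5*r+6) and quotient 7*r^3-124*r^2+356*r+112.
Then r = 14 is a root, so (r-14) divides it; the quotient is 7*r^2-26*r-8.
The remaining quadratic factors as (r-4)(7*r+2).

(5*r+6)*(7*r+2)*(r-14)*(r-4)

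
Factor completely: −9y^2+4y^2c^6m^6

Pull out the common factor y^2, leaving 4c^6m^6−9.
Recognize a difference of squares with the parts 2c^3m^3 and 3.

y^2(2c^3m^3+3)(2c^3m^3−3)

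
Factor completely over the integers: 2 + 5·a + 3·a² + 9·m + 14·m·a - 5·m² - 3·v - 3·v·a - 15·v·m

Group: -5·m·(3·v + m - 3·a - 2) + (-a - 1)·(3·v + m - 3·a - 2); both groups contain (3·v + m - 3·a - 2).

-(3·v + m - 3·a - 2)·(5·m + a + 1)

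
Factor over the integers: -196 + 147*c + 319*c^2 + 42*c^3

Among the possible rational roots, c = -7 is a root, giving the factor (c + 7) and quotient 42*c^2 + 25*c - 28.
The remaining quadratic factors as (7*c - 4)(6*c + 7).

(6*c + 7)*(7*c - 4)*(c + 7)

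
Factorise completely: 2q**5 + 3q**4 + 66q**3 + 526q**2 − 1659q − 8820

Among the possible rational roots, q = −5 is a root, so (q + 5) is a factor; dividing leaves 2q**4 − 7q**3 + 101q**2 + 21q − 1764.
Then q = 4 is a root, so (q − 4) is a factor; dividing leaves 2q**3 + q**2 + 105q + 441.
Then q = −7/2 is a root, so (2q + 7) is a factor; dividing leaves q**2 − 3q + 63.
The quadratic q**2 − 3q + 63 has discriminant −243 < 0 and is irreducible over ℤ.

(2q + 7)(q + 5)(q − 4)(q**2 − 3q + 63)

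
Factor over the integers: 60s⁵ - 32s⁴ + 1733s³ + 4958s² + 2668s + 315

(2s + 1)(5s + 9)(6s + 1)(s² - 3s + 35)

Trying the rational-root candidates, s = -9/5 is a root, giving the factor (5s + 9) and quotient 12s⁴ - 28s³ + 397s² + 277s + 35.
Continuing, s = -1/6 is a root, so (6s + 1) is a factor; dividing leaves 2s³ - 5s² + 67s + 35.
Continuing, s = -1/2 is a root, giving the factor (2s + 1) and quotient s² - 3s + 35.
The quadratic s² - 3s + 35 has discriminant -131 < 0 and is irreducible over ℤ.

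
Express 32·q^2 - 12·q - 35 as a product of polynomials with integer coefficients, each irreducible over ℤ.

(4·q - 5)·(8·q + 7)

Need a pair with product 32·(-35) = -1120 and sum -12: that's -40 and 28.
Split the middle term: 32·q^2 - 40·q + 28·q - 35 = 8·q·(4·q - 5) + 7·(4·q - 5).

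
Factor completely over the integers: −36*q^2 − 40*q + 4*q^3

Pull out the common factor 4*q, then factor the remaining trinomial.

4*q*(q + 1)*(q − 10)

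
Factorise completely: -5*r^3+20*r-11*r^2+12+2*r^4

Trying the rational-root candidates, r = 3 is a root, so (r-3) divides it; the quotient is 2*r^3+r^2-8*r-4.
Continuing, r = -1/2 is a root, so (2*r+1) divides it; the quotient is r^2-4.
The remaining quadratic factors as (r+2)(r-2).

(2*r+1)*(r+2)*(r-2)*(r-3)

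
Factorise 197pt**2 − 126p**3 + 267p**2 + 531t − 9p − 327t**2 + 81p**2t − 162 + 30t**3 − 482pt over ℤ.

Group: 7p(−18p**2 + 27pt + 15p + 5t**2 − 47t + 18) + (6t − 9)(−18p**2 + 27pt + 15p + 5t**2 − 47t + 18); both groups contain (−18p**2 + 27pt + 15p + 5t**2 − 47t + 18), so (7p + 6t − 9) is a factor with cofactor −18p**2 + 27pt + 15p + 5t**2 − 47t + 18.
The cofactor groups again: −18p**2 + 27pt + 15p + 5t**2 − 47t + 18 = −3p(6p + t − 9) + (5t − 2)(6p + t − 9); both groups contain (6p + t − 9), giving −(3p − 5t + 2)(6p + t − 9).

−(3p − 5t + 2)(6p + t − 9)(7p + 6t − 9)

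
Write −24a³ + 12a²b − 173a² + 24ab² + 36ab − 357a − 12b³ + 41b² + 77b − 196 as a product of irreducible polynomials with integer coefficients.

Group: 3a(−8a² + 12ab − 39a − 4b² + 23b − 28) + (3b + 7)(−8a² + 12ab − 39a − 4b² + 23b − 28); both groups contain (−8a² + 12ab − 39a − 4b² + 23b − 28), so (3a + 3b + 7) is a factor with cofactor −8a² + 12ab − 39a − 4b² + 23b − 28.
The cofactor groups again: −8a² + 12ab − 39a − 4b² + 23b − 28 = −a(8a − 4b + 7) + (b − 4)(8a − 4b + 7); both groups contain (8a − 4b + 7), giving −(a − b + 4)(8a − 4b + 7).

−(3a + 3b + 7)(8a − 4b + 7)(a − b + 4)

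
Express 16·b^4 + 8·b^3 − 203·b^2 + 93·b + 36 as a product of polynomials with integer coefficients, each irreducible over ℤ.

By the rational root theorem, b = 3 is a root, so (b − 3) divides it; the quotient is 16·b^3 + 56·b^2 − 35·b − 12.
Continuing, b = −1/4 is a root, so (4·b + 1) divides it; the quotient is 4·b^2 + 13·b − 12.
The remaining quadratic factors as (b + 4)(4·b − 3).

(4·b + 1)·(4·b − 3)·(b + 4)·(b − 3)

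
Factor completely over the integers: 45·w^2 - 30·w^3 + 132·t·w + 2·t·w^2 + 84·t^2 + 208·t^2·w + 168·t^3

(14·t + 15·w)·(2·t + w)·(6·t - 2·w + 3)

Group: 6·t·(28·t^2 + 44·t·w + 15·w^2) + (-2·w + 3)·(28·t^2 + 44·t·w + 15·w^2); both groups contain (28·t^2 + 44·t·w + 15·w^2), so (6·t - 2·w + 3) is a factor with cofactor 28·t^2 + 44·t·w + 15·w^2.
The cofactor groups again: 28·t^2 + 44·t·w + 15·w^2 = 2·t·(14·t + 15·w) + w·(14·t + 15·w); both groups contain (14·t + 15·w), giving (2·t + w)·(14·t + 15·w).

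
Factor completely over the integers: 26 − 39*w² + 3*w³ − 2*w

Group as (3*w³ − 2*w) + (−39*w² + 26) = w*(3*w² − 2) − 13*(3*w² − 2).
Both groups share the factor (3*w² − 2).

(w − 13)*(3*w² − 2)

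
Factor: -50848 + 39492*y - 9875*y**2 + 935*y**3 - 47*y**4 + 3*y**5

(3*y - 8)*(y - 4)*(y - 7)*(y**2 - 2*y + 227)

By the rational root theorem, y = 4 is a root, so (y - 4) is a factor; dividing leaves 3*y**4 - 35*y**3 + 795*y**2 - 6695*y + 12712.
Next, y = 7 is a root, giving the factor (y - 7) and quotient 3*y**3 - 14*y**2 + 697*y - 1816.
Then y = 8/3 is a root, so (3*y - 8) is a factor; dividing leaves y**2 - 2*y + 227.
The quadratic y**2 - 2*y + 227 has discriminant -904 < 0 and is irreducible over ℤ.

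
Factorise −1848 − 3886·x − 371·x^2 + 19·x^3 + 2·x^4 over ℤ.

(2·x + 1)·(x + 11)·(x + 12)·(x − 14)

By the rational root theorem, x = −11 is a root, so (x + 11) divides it; the quotient is 2·x^3 − 3·x^2 − 338·x − 168.
Then x = −12 is a root, giving the factor (x + 12) and quotient 2·x^2 − 27·x − 14.
The remaining quadratic factors as (2·x + 1)(x − 14).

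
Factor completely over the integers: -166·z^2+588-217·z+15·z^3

Among the possible rational roots, z = 7/5 is a root, so (5·z-7) divides it; the quotient is 3·z^2-29·z-84.
The remaining quadratic factors as (3·z+7)(z-12).

(3·z+7)·(5·z-7)·(z-12)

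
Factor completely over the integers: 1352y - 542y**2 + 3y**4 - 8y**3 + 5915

(3y + 7)(y + 13)(y - 13)(y - 5)

By the rational root theorem, y = -13 is a root, so (y + 13) divides it; the quotient is 3y**3 - 47y**2 + 69y + 455.
Then y = -7/3 is a root, so (3y + 7) divides it; the quotient is y**2 - 18y + 65.
The remaining quadratic factors as (y - 5)(y - 13).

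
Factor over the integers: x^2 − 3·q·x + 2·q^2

Group: 2·q·(q − x) − x·(q − x); both groups contain (q − x).

(2·q − x)·(q − x)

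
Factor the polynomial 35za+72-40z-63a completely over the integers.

Group as (35za-40z) + (-63a+72) = 5z(7a-8) - 9(7a-8).
Both groups share the factor (7a-8).

(5z-9)(7a-8)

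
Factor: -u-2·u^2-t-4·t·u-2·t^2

-(2·t+2·u+1)·(t+u)

Group: -2·t·(t+u) + (-2·u-1)·(t+u); both groups contain (t+u).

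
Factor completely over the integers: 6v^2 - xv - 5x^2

Group: -5x(x - v) - 6v(x - v); both groups contain (x - v).

-(x - v)(5x + 6v)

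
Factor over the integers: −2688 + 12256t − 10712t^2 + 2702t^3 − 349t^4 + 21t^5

(3t − 4)(7t − 2)(t − 7)(t^2 − 8t + 48)

Among the possible rational roots, t = 4/3 is a root, so (3t − 4) is a factor; dividing leaves 7t^4 − 107t^3 + 758t^2 − 2560t + 672.
Continuing, t = 7 is a root, so (t − 7) is a factor; dividing leaves 7t^3 − 58t^2 + 352t − 96.
Next, t = 2/7 is a root, giving the factor (7t − 2) and quotient t^2 − 8t + 48.
The quadratic t^2 − 8t + 48 has discriminant −128 < 0 and is irreducible over ℤ.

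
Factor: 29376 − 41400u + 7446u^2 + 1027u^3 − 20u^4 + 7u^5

(7u − 6)(u + 8)(u − 3)(u^2 − 7u + 204)

Among the possible rational roots, u = 6/7 is a root, so (7u − 6) divides it; the quotient is u^4 − 2u^3 + 145u^2 + 1188u − 4896.
Continuing, u = 3 is a root, so (u − 3) divides it; the quotient is u^3 + u^2 + 148u + 1632.
Next, u = −8 is a root, so (u + 8) is a factor; dividing leaves u^2 − 7u + 204.
The quadratic u^2 − 7u + 204 has discriminant −767 < 0 and is irreducible over ℤ.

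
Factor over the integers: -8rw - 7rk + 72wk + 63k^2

-(r - 9k)(8w + 7k)

Group: -r(8w + 7k) + 9k(8w + 7k); both groups contain (8w + 7k).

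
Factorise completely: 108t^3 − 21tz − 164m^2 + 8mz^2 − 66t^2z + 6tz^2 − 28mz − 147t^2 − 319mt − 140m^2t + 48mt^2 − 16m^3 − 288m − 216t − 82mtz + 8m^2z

−(4m + 3t)(4m − 4t + 2z + 9)(m + 9t − z + 8)

Group: 4m(−4m^2 − 39mt + 4mz − 32m − 27t^2 + 3tz − 24t) + (−4t + 2z + 9)(−4m^2 − 39mt + 4mz − 32m − 27t^2 + 3tz − 24t); both groups contain (−4m^2 − 39mt + 4mz − 32m − 27t^2 + 3tz − 24t), so (4m − 4t + 2z + 9) is a factor with cofactor −4m^2 − 39mt + 4mz − 32m − 27t^2 + 3tz − 24t.
The cofactor groups again: −4m^2 − 39mt + 4mz − 32m − 27t^2 + 3tz − 24t = −m(4m + 3t) + (−9t + z − 8)(4m + 3t); both groups contain (4m + 3t), giving −(m + 9t − z + 8)(4m + 3t).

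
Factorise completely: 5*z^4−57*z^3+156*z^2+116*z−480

(5*z+8)*(z−2)*(z−5)*(z−6)

Among the possible rational roots, z = −8/5 is a root, so (5*z+8) is a factor; dividing leaves z^3−13*z^2+52*z−60.
Then z = 5 is a root, so (z−5) divides it; the quotient is z^2−8*z+12.
The remaining quadratic factors as (z−6)(z−2).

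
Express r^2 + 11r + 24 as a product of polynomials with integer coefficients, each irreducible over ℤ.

(r + 3)(r + 8)

Two integers with product 24 and sum 11 are 3 and 8.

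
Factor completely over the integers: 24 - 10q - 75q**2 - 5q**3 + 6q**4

By the rational root theorem, q = -3 is a root, giving the factor (q + 3) and quotient 6q**3 - 23q**2 - 6q + 8.
Continuing, q = 1/2 is a root, so (2q - 1) is a factor; dividing leaves 3q**2 - 10q - 8.
The remaining quadratic factors as (q - 4)(3q + 2).

(2q - 1)(3q + 2)(q + 3)(q - 4)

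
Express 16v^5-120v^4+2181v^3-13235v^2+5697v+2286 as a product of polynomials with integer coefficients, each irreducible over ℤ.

Testing divisors of the constant over divisors of the leading coefficient, v = 3/4 is a root, giving the factor (4v-3) and quotient 4v^4-27v^3+525v^2-2915v-762.
Then v = -1/4 is a root, so (4v+1) divides it; the quotient is v^3-7v^2+133v-762.
Continuing, v = 6 is a root, so (v-6) is a factor; dividing leaves v^2-v+127.
The quadratic v^2-v+127 has discriminant -507 < 0 and is irreducible over ℤ.

(4v+1)(4v-3)(v-6)(v^2-v+127)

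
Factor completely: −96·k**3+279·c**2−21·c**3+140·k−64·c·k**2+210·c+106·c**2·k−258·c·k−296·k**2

Group: 7·c·(−3·c**2+10·c·k+42·c+8·k**2+28·k) + (−12·k+5)·(−3·c**2+10·c·k+42·c+8·k**2+28·k); both groups contain (−3·c**2+10·c·k+42·c+8·k**2+28·k), so (7·c−12·k+5) is a factor with cofactor −3·c**2+10·c·k+42·c+8·k**2+28·k.
The cofactor groups again: −3·c**2+10·c·k+42·c+8·k**2+28·k = −3·c·(c−4·k−14) − 2·k·(c−4·k−14); both groups contain (c−4·k−14), giving −(3·c+2·k)·(c−4·k−14).

−(3·c+2·k)·(7·c−12·k+5)·(c−4·k−14)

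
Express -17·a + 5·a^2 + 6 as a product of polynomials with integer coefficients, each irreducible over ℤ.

Need a pair with product 5·6 = 30 and sum -17: that's -15 and -2.
Split the middle term: 5·a^2 - 15·a - 2·a + 6 = 5·a·(a - 3) - 2·(a - 3).

(5·a - 2)·(a - 3)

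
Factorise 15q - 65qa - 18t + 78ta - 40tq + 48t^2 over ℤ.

Group: 6t(8t + 13a - 3) - 5q(8t + 13a - 3); both groups contain (8t + 13a - 3).

(6t - 5q)(8t + 13a - 3)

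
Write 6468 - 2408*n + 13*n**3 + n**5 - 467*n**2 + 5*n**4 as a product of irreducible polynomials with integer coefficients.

Among the possible rational roots, n = 7 is a root, so (n - 7) divides it; the quotient is n**4 + 12*n**3 + 97*n**2 + 212*n - 924.
Continuing, n = 2 is a root, so (n - 2) is a factor; dividing leaves n**3 + 14*n**2 + 125*n + 462.
Next, n = -6 is a root, giving the factor (n + 6) and quotient n**2 + 8*n + 77.
The quadratic n**2 + 8*n + 77 has discriminant -244 < 0 and is irreducible over ℤ.

(n + 6)*(n - 2)*(n - 7)*(n**2 + 8*n + 77)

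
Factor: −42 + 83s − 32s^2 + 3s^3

(3s − 2)(s − 3)(s − 7)

By the rational root theorem, s = 3 is a root, so (s − 3) divides it; the quotient is 3s^2 − 23s + 14.
The remaining quadratic factors as (s − 7)(3s − 2).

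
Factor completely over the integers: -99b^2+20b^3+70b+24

Testing divisors of the constant over divisors of the leading coefficient, b = 4 is a root, giving the factor (b-4) and quotient 20b^2-19b-6.
The remaining quadratic factors as (5b-6)(4b+1).

(4b+1)(5b-6)(b-4)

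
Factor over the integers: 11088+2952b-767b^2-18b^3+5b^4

Testing divisors of the constant over divisors of the leading coefficient, b = -12/5 is a root, so (5b+12) is a factor; dividing leaves b^3-6b^2-139b+924.
Continuing, b = 11 is a root, so (b-11) is a factor; dividing leaves b^2+5b-84.
The remaining quadratic factors as (b+12)(b-7).

(5b+12)(b+12)(b-11)(b-7)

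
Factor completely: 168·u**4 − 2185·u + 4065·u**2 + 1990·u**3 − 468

(4·u + 13)·(6·u + 1)·(7·u − 4)·(u + 9)

By the rational root theorem, u = 4/7 is a root, so (7·u − 4) divides it; the quotient is 24·u**3 + 298·u**2 + 751·u + 117.
Continuing, u = −1/6 is a root, so (6·u + 1) is a factor; dividing leaves 4·u**2 + 49·u + 117.
The remaining quadratic factors as (u + 9)(4·u + 13).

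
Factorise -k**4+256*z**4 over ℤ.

(4*z-k)*(4*z+k)*(16*z**2+k**2)

Difference of squares twice: with A = 4*z and B = k, A⁴ − B⁴ = (A² − B²)(A² + B²), and A² − B² factors again.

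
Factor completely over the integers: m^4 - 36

(m^2 + 6)(m^2 - 6)

Substitute u = m^2 to get a quadratic in u, then factor.
m^2 + 6 is irreducible over ℤ (always positive, so no real roots).
m^2 - 6 is irreducible over ℤ (6 is not a perfect square).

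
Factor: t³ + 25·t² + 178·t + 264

(t + 11)·(t + 12)·(t + 2)

By the rational root theorem, t = -12 is a root, giving the factor (t + 12) and quotient t² + 13·t + 22.
The remaining quadratic factors as (t + 11)(t + 2).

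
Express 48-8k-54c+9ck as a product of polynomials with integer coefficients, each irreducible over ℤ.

Group as (9ck-54c) + (-8k+48) = 9c(k-6) - 8(k-6).
Both groups share the factor (k-6).

(9c-8)(k-6)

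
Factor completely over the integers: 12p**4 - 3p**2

3p**2(2p + 1)(2p - 1)

Every term has a factor of 3p**2. Then 4p**2 - 1 = (2p)² − (1)².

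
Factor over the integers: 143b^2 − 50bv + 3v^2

(11b − 3v)(13b − v)

Group: 11b(13b − v) − 3v(13b − v); both groups contain (13b − v).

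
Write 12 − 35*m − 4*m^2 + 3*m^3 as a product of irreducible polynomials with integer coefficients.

Among the possible rational roots, m = −3 is a root, giving the factor (m + 3) and quotient 3*m^2 − 13*m + 4.
The remaining quadratic factors as (3*m − 1)(m − 4).

(3*m − 1)*(m + 3)*(m − 4)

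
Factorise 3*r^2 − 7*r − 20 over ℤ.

Need a pair with product 3·(−20) = −60 and sum −7: that's −12 and 5.
Split the middle term: 3*r^2 − 12*r + 5*r − 20 = 3*r*(r − 4) + 5*(r − 4).

(3*r + 5)*(r − 4)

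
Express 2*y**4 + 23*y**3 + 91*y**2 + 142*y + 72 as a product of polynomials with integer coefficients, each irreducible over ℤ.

By the rational root theorem, y = -2 is a root, so (y + 2) is a factor; dividing leaves 2*y**3 + 19*y**2 + 53*y + 36.
Next, y = -9/2 is a root, giving the factor (2*y + 9) and quotient y**2 + 5*y + 4.
The remaining quadratic factors as (y + 1)(y + 4).

(2*y + 9)*(y + 1)*(y + 2)*(y + 4)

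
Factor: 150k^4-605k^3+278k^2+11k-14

(2k-7)(3k-1)(5k+1)(5k-2)

Trying the rational-root candidates, k = 1/3 is a root, so (3k-1) is a factor; dividing leaves 50k^3-185k^2+31k+14.
Next, k = -1/5 is a root, so (5k+1) divides it; the quotient is 10k^2-39k+14.
The remaining quadratic factors as (5k-2)(2k-7).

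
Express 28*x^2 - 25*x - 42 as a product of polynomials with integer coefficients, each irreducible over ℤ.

(4*x - 7)*(7*x + 6)

Need a pair with product 28·(-42) = -1176 and sum -25: that's -49 and 24.
Split the middle term: 28*x^2 - 49*x + 24*x - 42 = 7*x*(4*x - 7) + 6*(4*x - 7).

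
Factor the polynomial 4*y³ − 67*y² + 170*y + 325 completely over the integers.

(4*y + 5)*(y − 13)*(y − 5)

By the rational root theorem, y = 5 is a root, so (y − 5) is a factor; dividing leaves 4*y² − 47*y − 65.
The remaining quadratic factors as (y − 13)(4*y + 5).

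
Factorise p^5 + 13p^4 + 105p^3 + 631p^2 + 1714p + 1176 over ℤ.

Among the possible rational roots, p = −4 is a root, so (p + 4) is a factor; dividing leaves p^4 + 9p^3 + 69p^2 + 355p + 294.
Then p = −1 is a root, giving the factor (p + 1) and quotient p^3 + 8p^2 + 61p + 294.
Then p = −6 is a root, so (p + 6) is a factor; dividing leaves p^2 + 2p + 49.
The quadratic p^2 + 2p + 49 has discriminant −192 < 0 and is irreducible over ℤ.

(p + 1)(p + 4)(p + 6)(p^2 + 2p + 49)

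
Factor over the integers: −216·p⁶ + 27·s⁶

−27·(2·p² − s²)·(4·p⁴ + 2·p²·s² + s⁴)

Pull out the common factor 27, leaving −8·p⁶ + s⁶.
Recognize a difference of cubes with the parts s² and 2·p².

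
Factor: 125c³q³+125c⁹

125c³(c²+q)(c⁴−c²q+q²)

Factor out 125c³ first: what remains is c⁶+q³.
Recognize a sum of cubes with the parts c² and q.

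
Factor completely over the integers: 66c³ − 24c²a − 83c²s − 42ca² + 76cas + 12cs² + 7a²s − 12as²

Group: c(66c² + 42ca − 83cs − 7as + 12s²) − a(66c² + 42ca − 83cs − 7as + 12s²); both groups contain (66c² + 42ca − 83cs − 7as + 12s²), so (c − a) is a factor with cofactor 66c² + 42ca − 83cs − 7as + 12s².
The cofactor groups again: 66c² + 42ca − 83cs − 7as + 12s² = 6c(11c + 7a − 12s) − s(11c + 7a − 12s); both groups contain (11c + 7a − 12s), giving (6c − s)(11c + 7a − 12s).

(c − a)(6c − s)(11c + 7a − 12s)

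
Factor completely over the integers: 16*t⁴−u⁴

(2*t+u)*(2*t−u)*(4*t²+u²)

(2*t)⁴ − (u)⁴ = ((2*t)² − (u)²)((2*t)² + (u)²); the first factor splits again, the second (4*t²+u²) is irreducible.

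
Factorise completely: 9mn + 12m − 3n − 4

(3m − 1)(3n + 4)

Group as (9mn + 12m) + (−3n − 4) = 3m(3n + 4) − (3n + 4).
Both groups share the factor (3n + 4).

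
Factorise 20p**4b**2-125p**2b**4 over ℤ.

Factor out 5p**2b**2, leaving 4p**2-25b**2, which is a difference of two squares.

5b**2p**2(2p-5b)(2p+5b)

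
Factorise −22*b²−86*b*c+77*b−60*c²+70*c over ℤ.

Group: −11*b*(2*b+6*c−7) − 10*c*(2*b+6*c−7); both groups contain (2*b+6*c−7).

−(11*b+10*c)*(2*b+6*c−7)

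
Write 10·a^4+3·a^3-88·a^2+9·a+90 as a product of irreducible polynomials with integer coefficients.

By the rational root theorem, a = 5/2 is a root, giving the factor (2·a-5) and quotient 5·a^3+14·a^2-9·a-18.
Next, a = -1 is a root, so (a+1) divides it; the quotient is 5·a^2+9·a-18.
The remaining quadratic factors as (5·a-6)(a+3).

(2·a-5)·(5·a-6)·(a+1)·(a+3)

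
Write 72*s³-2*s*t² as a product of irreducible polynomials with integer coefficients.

Pull out the common factor 2*s; 36*s²-t² is a difference of squares.

2*s*(6*s+t)*(6*s-t)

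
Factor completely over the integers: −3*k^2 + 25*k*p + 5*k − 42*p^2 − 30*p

−(3*k − 7*p − 5)*(k − 6*p)

Group: −k*(3*k − 7*p − 5) + 6*p*(3*k − 7*p − 5); both groups contain (3*k − 7*p − 5).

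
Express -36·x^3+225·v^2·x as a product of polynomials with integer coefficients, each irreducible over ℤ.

Factor out 9·x, leaving 25·v^2-4·x^2, which is a difference of two squares.

9·x·(5·v+2·x)·(5·v-2·x)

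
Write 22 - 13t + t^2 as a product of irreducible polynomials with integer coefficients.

Two integers with product 22 and sum -13 are -2 and -11.

(t - 11)(t - 2)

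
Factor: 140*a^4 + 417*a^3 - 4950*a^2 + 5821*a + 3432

(4*a - 13)*(5*a - 11)*(7*a + 3)*(a + 8)

Among the possible rational roots, a = 11/5 is a root, so (5*a - 11) is a factor; dividing leaves 28*a^3 + 145*a^2 - 671*a - 312.
Then a = 13/4 is a root, so (4*a - 13) divides it; the quotient is 7*a^2 + 59*a + 24.
The remaining quadratic factors as (7*a + 3)(a + 8).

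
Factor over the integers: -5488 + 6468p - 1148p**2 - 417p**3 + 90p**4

(3p - 14)(5p - 14)(6p - 7)(p + 4)

Among the possible rational roots, p = 7/6 is a root, giving the factor (6p - 7) and quotient 15p**3 - 52p**2 - 252p + 784.
Then p = 14/3 is a root, giving the factor (3p - 14) and quotient 5p**2 + 6p - 56.
The remaining quadratic factors as (5p - 14)(p + 4).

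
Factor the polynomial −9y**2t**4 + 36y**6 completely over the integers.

Every term has a factor of 9y**2; factoring it out leaves 4y**4 − t**4.
Recognize a difference of squares with the parts 2y**2 and t**2.

9y**2(2y**2 − t**2)(2y**2 + t**2)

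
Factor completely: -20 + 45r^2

Every term has a factor of 5. Then 9r^2 - 4 = (3r)² − (2)².

5(3r + 2)(3r - 2)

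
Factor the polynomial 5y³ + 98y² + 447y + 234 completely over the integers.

(5y + 3)(y + 13)(y + 6)

Trying the rational-root candidates, y = −6 is a root, giving the factor (y + 6) and quotient 5y² + 68y + 39.
The remaining quadratic factors as (5y + 3)(y + 13).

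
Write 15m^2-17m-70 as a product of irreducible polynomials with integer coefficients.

Need a pair with product 15·(-70) = -1050 and sum -17: that's 25 and -42.
Split the middle term: 15m^2+25m - 42m-70 = 5m(3m+5) - 14(3m+5).

(3m+5)(5m-14)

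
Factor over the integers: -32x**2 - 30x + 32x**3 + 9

Trying the rational-root candidates, x = -3/4 is a root, giving the factor (4x + 3) and quotient 8x**2 - 14x + 3.
The remaining quadratic factors as (4x - 1)(2x - 3).

(2x - 3)(4x + 3)(4x - 1)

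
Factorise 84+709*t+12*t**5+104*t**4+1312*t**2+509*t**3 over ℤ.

(2*t+1)*(6*t+1)*(t+4)*(t**2+4*t+21)

Trying the rational-root candidates, t = -1/6 is a root, so (6*t+1) divides it; the quotient is 2*t**4+17*t**3+82*t**2+205*t+84.
Then t = -4 is a root, so (t+4) is a factor; dividing leaves 2*t**3+9*t**2+46*t+21.
Then t = -1/2 is a root, giving the factor (2*t+1) and quotient t**2+4*t+21.
The quadratic t**2+4*t+21 has discriminant -68 < 0 and is irreducible over ℤ.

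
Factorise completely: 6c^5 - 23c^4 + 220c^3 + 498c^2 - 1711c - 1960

(2c - 5)(3c + 8)(c + 1)(c^2 - 5c + 49)

Trying the rational-root candidates, c = -1 is a root, giving the factor (c + 1) and quotient 6c^4 - 29c^3 + 249c^2 + 249c - 1960.
Continuing, c = -8/3 is a root, so (3c + 8) is a factor; dividing leaves 2c^3 - 15c^2 + 123c - 245.
Then c = 5/2 is a root, so (2c - 5) divides it; the quotient is c^2 - 5c + 49.
The quadratic c^2 - 5c + 49 has discriminant -171 < 0 and is irreducible over ℤ.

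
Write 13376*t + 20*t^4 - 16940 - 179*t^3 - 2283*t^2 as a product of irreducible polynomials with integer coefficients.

By the rational root theorem, t = -10 is a root, so (t + 10) is a factor; dividing leaves 20*t^3 - 379*t^2 + 1507*t - 1694.
Next, t = 14 is a root, giving the factor (t - 14) and quotient 20*t^2 - 99*t + 121.
The remaining quadratic factors as (5*t - 11)(4*t - 11).

(4*t - 11)*(5*t - 11)*(t + 10)*(t - 14)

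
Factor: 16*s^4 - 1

Difference of squares twice: with A = 2*s and B = 1, A⁴ − B⁴ = (A² − B²)(A² + B²), and A² − B² factors again.

(2*s + 1)*(2*s - 1)*(4*s^2 + 1)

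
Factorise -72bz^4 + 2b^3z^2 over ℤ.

Pull out the common factor 2bz^2; b^2 - 36z^2 is a difference of squares.

2bz^2(b + 6z)(b - 6z)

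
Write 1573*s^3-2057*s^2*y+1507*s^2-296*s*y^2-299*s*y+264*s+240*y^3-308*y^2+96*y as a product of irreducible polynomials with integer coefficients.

(11*s+4*y)*(11*s-15*y+8)*(13*s-4*y+3)

Group: 11*s*(143*s^2-239*s*y+137*s+60*y^2-77*y+24) + 4*y*(143*s^2-239*s*y+137*s+60*y^2-77*y+24); both groups contain (143*s^2-239*s*y+137*s+60*y^2-77*y+24), so (11*s+4*y) is a factor with cofactor 143*s^2-239*s*y+137*s+60*y^2-77*y+24.
The cofactor groups again: 143*s^2-239*s*y+137*s+60*y^2-77*y+24 = 11*s*(13*s-4*y+3) + (-15*y+8)*(13*s-4*y+3); both groups contain (13*s-4*y+3), giving (11*s-15*y+8)*(13*s-4*y+3).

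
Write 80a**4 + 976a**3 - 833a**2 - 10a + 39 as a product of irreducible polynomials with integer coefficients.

Testing divisors of the constant over divisors of the leading coefficient, a = 3/4 is a root, so (4a - 3) is a factor; dividing leaves 20a**3 + 259a**2 - 14a - 13.
Then a = -13 is a root, giving the factor (a + 13) and quotient 20a**2 - a - 1.
The remaining quadratic factors as (5a + 1)(4a - 1).

(4a - 1)(4a - 3)(5a + 1)(a + 13)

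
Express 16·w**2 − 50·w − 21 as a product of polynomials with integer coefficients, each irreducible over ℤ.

(2·w − 7)·(8·w + 3)

Need a pair with product 16·(−21) = −336 and sum −50: that's −56 and 6.
Split the middle term: 16·w**2 − 56·w + 6·w − 21 = 8·w·(2·w − 7) + 3·(2·w − 7).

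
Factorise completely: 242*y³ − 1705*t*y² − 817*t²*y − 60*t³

Group: 4*t*(−15*t² − 163*t*y + 22*y²) + 11*y*(−15*t² − 163*t*y + 22*y²); both groups contain (−15*t² − 163*t*y + 22*y²), so (4*t + 11*y) is a factor with cofactor −15*t² − 163*t*y + 22*y².
The cofactor groups again: −15*t² − 163*t*y + 22*y² = −15*t*(t + 11*y) + 2*y*(t + 11*y); both groups contain (t + 11*y), giving −(15*t − 2*y)*(t + 11*y).

−(15*t − 2*y)*(4*t + 11*y)*(t + 11*y)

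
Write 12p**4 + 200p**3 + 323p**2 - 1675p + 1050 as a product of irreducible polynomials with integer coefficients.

By the rational root theorem, p = 5/6 is a root, so (6p - 5) is a factor; dividing leaves 2p**3 + 35p**2 + 83p - 210.
Next, p = -14 is a root, so (p + 14) divides it; the quotient is 2p**2 + 7p - 15.
The remaining quadratic factors as (p + 5)(2p - 3).

(2p - 3)(6p - 5)(p + 14)(p + 5)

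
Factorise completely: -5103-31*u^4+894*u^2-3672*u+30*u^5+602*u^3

Among the possible rational roots, u = -9/5 is a root, so (5*u+9) divides it; the quotient is 6*u^4-17*u^3+151*u^2-93*u-567.
Then u = 7/3 is a root, so (3*u-7) is a factor; dividing leaves 2*u^3-u^2+48*u+81.
Then u = -3/2 is a root, so (2*u+3) is a factor; dividing leaves u^2-2*u+27.
The quadratic u^2-2*u+27 has discriminant -104 < 0 and is irreducible over ℤ.

(2*u+3)*(3*u-7)*(5*u+9)*(u^2-2*u+27)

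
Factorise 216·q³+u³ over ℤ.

(6·q+u)·(36·q²-6·q·u+u²)

Recognize a sum of cubes with the parts 6·q and u.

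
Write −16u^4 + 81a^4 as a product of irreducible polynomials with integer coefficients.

(3a + 2u)(3a − 2u)(9a^2 + 4u^2)

(3a)⁴ − (2u)⁴ = ((3a)² − (2u)²)((3a)² + (2u)²); the first factor splits again, the second (9a^2 + 4u^2) is irreducible.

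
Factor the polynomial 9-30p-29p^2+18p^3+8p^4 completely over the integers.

(2p-3)(4p-1)(p+1)(p+3)

By the rational root theorem, p = -1 is a root, so (p+1) is a factor; dividing leaves 8p^3+10p^2-39p+9.
Then p = 1/4 is a root, giving the factor (4p-1) and quotient 2p^2+3p-9.
The remaining quadratic factors as (2p-3)(p+3).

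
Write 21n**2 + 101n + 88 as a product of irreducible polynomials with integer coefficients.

Need a pair with product 21·88 = 1848 and sum 101: that's 24 and 77.
Split the middle term: 21n**2 + 24n + 77n + 88 = 3n(7n + 8) + 11(7n + 8).

(3n + 11)(7n + 8)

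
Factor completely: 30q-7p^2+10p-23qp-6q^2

-(2q+7p-10)(3q+p)

Group: -3q(2q+7p-10) - p(2q+7p-10); both groups contain (2q+7p-10).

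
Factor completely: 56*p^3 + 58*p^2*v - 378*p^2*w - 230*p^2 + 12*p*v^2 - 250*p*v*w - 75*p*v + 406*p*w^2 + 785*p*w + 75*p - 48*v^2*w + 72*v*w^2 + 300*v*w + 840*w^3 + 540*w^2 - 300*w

(14*p + 4*v + 14*w - 5)*(4*p + 3*v - 15*w - 15)*(p - 4*w)

Group: 14*p*(4*p^2 + 3*p*v - 31*p*w - 15*p - 12*v*w + 60*w^2 + 60*w) + (4*v + 14*w - 5)*(4*p^2 + 3*p*v - 31*p*w - 15*p - 12*v*w + 60*w^2 + 60*w); both groups contain (4*p^2 + 3*p*v - 31*p*w - 15*p - 12*v*w + 60*w^2 + 60*w), so (14*p + 4*v + 14*w - 5) is a factor with cofactor 4*p^2 + 3*p*v - 31*p*w - 15*p - 12*v*w + 60*w^2 + 60*w.
The cofactor groups again: 4*p^2 + 3*p*v - 31*p*w - 15*p - 12*v*w + 60*w^2 + 60*w = p*(4*p + 3*v - 15*w - 15) - 4*w*(4*p + 3*v - 15*w - 15); both groups contain (4*p + 3*v - 15*w - 15), giving (p - 4*w)*(4*p + 3*v - 15*w - 15).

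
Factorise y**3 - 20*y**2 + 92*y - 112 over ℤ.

By the rational root theorem, y = 14 is a root, so (y - 14) is a factor; dividing leaves y**2 - 6*y + 8.
The remaining quadratic factors as (y - 2)(y - 4).

(y - 14)*(y - 2)*(y - 4)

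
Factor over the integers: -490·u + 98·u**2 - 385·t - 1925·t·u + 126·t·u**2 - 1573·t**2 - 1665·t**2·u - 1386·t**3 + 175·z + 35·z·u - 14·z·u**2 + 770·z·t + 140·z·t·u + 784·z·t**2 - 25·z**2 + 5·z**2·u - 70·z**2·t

Group: 14·t·(-5·z**2 + 56·z·t + 14·z·u + 35·z - 99·t**2 - 126·t·u - 77·t - 98·u) + (-u + 5)·(-5·z**2 + 56·z·t + 14·z·u + 35·z - 99·t**2 - 126·t·u - 77·t - 98·u); both groups contain (-5·z**2 + 56·z·t + 14·z·u + 35·z - 99·t**2 - 126·t·u - 77·t - 98·u), so (14·t - u + 5) is a factor with cofactor -5·z**2 + 56·z·t + 14·z·u + 35·z - 99·t**2 - 126·t·u - 77·t - 98·u.
The cofactor groups again: -5·z**2 + 56·z·t + 14·z·u + 35·z - 99·t**2 - 126·t·u - 77·t - 98·u = -5·z·(z - 9·t - 7) + (11·t + 14·u)·(z - 9·t - 7); both groups contain (z - 9·t - 7), giving -(5·z - 11·t - 14·u)·(z - 9·t - 7).

-(5·z - 11·t - 14·u)·(z - 9·t - 7)·(14·t - u + 5)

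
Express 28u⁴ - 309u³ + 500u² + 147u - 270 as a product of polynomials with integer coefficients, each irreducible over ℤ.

Testing divisors of the constant over divisors of the leading coefficient, u = 2 is a root, so (u - 2) divides it; the quotient is 28u³ - 253u² - 6u + 135.
Next, u = 9 is a root, so (u - 9) divides it; the quotient is 28u² - u - 15.
The remaining quadratic factors as (4u - 3)(7u + 5).

(4u - 3)(7u + 5)(u - 2)(u - 9)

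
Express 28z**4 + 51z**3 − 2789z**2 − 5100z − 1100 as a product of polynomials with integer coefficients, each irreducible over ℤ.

By the rational root theorem, z = −10 is a root, giving the factor (z + 10) and quotient 28z**3 − 229z**2 − 499z − 110.
Next, z = −1/4 is a root, so (4z + 1) divides it; the quotient is 7z**2 − 59z − 110.
The remaining quadratic factors as (7z + 11)(z − 10).

(4z + 1)(7z + 11)(z + 10)(z − 10)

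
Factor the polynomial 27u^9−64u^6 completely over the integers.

u^6(3u−4)(9u^2+12u+16)

Factor out u^6 first: what remains is 27u^3−64.
Recognize a difference of cubes with the parts 3u and 4.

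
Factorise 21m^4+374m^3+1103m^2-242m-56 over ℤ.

Testing divisors of the constant over divisors of the leading coefficient, m = -14 is a root, so (m+14) is a factor; dividing leaves 21m^3+80m^2-17m-4.
Next, m = -1/7 is a root, so (7m+1) is a factor; dividing leaves 3m^2+11m-4.
The remaining quadratic factors as (3m-1)(m+4).

(3m-1)(7m+1)(m+14)(m+4)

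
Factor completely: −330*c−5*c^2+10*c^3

Pull out the common factor 5*c, then factor the remaining trinomial.

5*c*(2*c+11)*(c−6)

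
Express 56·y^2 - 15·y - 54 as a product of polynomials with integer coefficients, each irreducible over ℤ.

Need a pair with product 56·(-54) = -3024 and sum -15: that's -63 and 48.
Split the middle term: 56·y^2 - 63·y + 48·y - 54 = 7·y·(8·y - 9) + 6·(8·y - 9).

(7·y + 6)·(8·y - 9)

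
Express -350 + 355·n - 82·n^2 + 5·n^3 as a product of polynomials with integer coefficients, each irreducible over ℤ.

(5·n - 7)·(n - 10)·(n - 5)

By the rational root theorem, n = 7/5 is a root, giving the factor (5·n - 7) and quotient n^2 - 15·n + 50.
The remaining quadratic factors as (n - 5)(n - 10).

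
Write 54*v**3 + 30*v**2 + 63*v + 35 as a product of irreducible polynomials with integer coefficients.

Group as (54*v**3 + 63*v) + (30*v**2 + 35) = 9*v*(6*v**2 + 7) + 5*(6*v**2 + 7).
Both groups share the factor (6*v**2 + 7).

(9*v + 5)*(6*v**2 + 7)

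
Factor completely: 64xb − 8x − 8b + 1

Group as (64xb − 8x) + (−8b + 1) = 8x(8b − 1) − (8b − 1).
Both groups share the factor (8b − 1).

(8b − 1)(8x − 1)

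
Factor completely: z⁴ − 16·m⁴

(z − 2·m)·(z + 2·m)·(z² + 4·m²)

(z)⁴ − (2·m)⁴ = ((z)² − (2·m)²)((z)² + (2·m)²); the first factor splits again, the second (z² + 4·m²) is irreducible.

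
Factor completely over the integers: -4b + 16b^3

Every term has a factor of 4b. Then 4b^2 - 1 = (2b)² − (1)².

4b(2b + 1)(2b - 1)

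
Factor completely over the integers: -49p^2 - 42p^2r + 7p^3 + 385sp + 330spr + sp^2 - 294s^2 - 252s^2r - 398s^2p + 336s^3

(6s - 7p)(7s - p)(8s + p - 6r - 7)

Group: 8s(42s^2 - 55sp + 7p^2) + (p - 6r - 7)(42s^2 - 55sp + 7p^2); both groups contain (42s^2 - 55sp + 7p^2), so (8s + p - 6r - 7) is a factor with cofactor 42s^2 - 55sp + 7p^2.
The cofactor groups again: 42s^2 - 55sp + 7p^2 = 6s(7s - p) - 7p(7s - p); both groups contain (7s - p), giving (6s - 7p)(7s - p).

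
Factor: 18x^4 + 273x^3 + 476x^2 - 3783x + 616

Testing divisors of the constant over divisors of the leading coefficient, x = 8/3 is a root, so (3x - 8) is a factor; dividing leaves 6x^3 + 107x^2 + 444x - 77.
Next, x = -7 is a root, giving the factor (x + 7) and quotient 6x^2 + 65x - 11.
The remaining quadratic factors as (6x - 1)(x + 11).

(3x - 8)(6x - 1)(x + 11)(x + 7)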